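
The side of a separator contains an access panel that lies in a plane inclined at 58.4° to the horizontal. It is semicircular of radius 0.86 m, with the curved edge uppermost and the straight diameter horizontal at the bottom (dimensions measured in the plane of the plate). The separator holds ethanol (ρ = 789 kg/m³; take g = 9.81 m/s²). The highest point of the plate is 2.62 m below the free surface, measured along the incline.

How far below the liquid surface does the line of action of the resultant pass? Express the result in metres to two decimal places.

γ = ρg = 789 × 9.81 / 1000 = 7.74009 kN/m³.
Let θ = 58.4° be the plate's angle to the horizontal; measure y along the incline from where the plane meets the free surface. Vertical depth h = y·sinθ with sinθ = 0.851727.
The centroid lies 4r/(3π) = 0.364995 m above the diameter, so r − 4r/(3π) = 0.86 − 0.364995 = 0.495005 m below the topmost point, so y_c = 2.62 + 0.495005 = 3.11501 m and h_c = 3.11501 × 0.851727 = 2.65314 m.
A = πr²/2 = π × 0.86²/2 = 1.16176 m².
Resultant F = γ·h_c·A = 7.74009 × 2.65314 × 1.16176 = 23.8574 kN.
I_c = (π/8 − 8/(9π))·r⁴ = 0.109757 × 0.86⁴ = 0.060038 m⁴.
Centre of pressure: y_p = y_c + I_c/(y_c·A) = 3.11501 + 0.060038/(3.11501 × 1.16176) = 3.11501 + 0.0165902 = 3.1316 m along the plane.
Vertically, h_p = y_p·sinθ = 3.1316 × 0.851727 = 2.66727 m.

h_p = 2.67 m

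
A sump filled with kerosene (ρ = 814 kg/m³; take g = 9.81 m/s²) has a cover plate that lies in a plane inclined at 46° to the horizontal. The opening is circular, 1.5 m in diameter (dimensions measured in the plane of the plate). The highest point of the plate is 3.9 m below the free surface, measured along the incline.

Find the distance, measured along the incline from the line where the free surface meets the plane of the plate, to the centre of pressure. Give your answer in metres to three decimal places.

y_p = 4.680 m

γ = ρg = 814 × 9.81 / 1000 = 7.98534 kN/m³.
Let θ = 46° be the plate's angle to the horizontal; measure y along the incline from where the plane meets the free surface. Vertical depth h = y·sinθ with sinθ = 0.719340.
The centroid is at the centre, 0.75 m below the top of the plate, so y_c = 3.9 + 0.75 = 4.65 m and h_c = 4.65 × 0.719340 = 3.34493 m.
A = π(0.75)² = 1.76715 m².
Resultant F = γ·h_c·A = 7.98534 × 3.34493 × 1.76715 = 47.2013 kN.
I_c = πr⁴/4 = π × 0.75⁴/4 = 0.248505 m⁴.
Centre of pressure: y_p = y_c + I_c/(y_c·A) = 4.65 + 0.248505/(4.65 × 1.76715) = 4.65 + 0.0302419 = 4.68024 m along the plane.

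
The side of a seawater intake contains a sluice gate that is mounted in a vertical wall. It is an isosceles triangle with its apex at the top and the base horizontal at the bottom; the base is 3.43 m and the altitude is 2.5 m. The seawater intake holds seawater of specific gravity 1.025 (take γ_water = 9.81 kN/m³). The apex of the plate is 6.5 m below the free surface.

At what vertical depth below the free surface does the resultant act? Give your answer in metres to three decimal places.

γ = 1.025 × 9.81 = 10.05525 kN/m³.
With the apex up, the centroid sits 2h/3 = 2 × 2.5/3 = 1.66667 m below the apex, so the centroid depth is h_c = 6.5 + 1.66667 = 8.16667 m.
A = ½ × 3.43 × 2.5 = 4.2875 m².
Resultant F = γ·h_c·A = 10.05525 × 8.16667 × 4.2875 = 352.081 kN.
I_c = b·h³/36 = 3.43 × 2.5³/36 = 1.48872 m⁴.
Centre of pressure: y_p = y_c + I_c/(y_c·A) = 8.16667 + 1.48872/(8.16667 × 4.2875) = 8.16667 + 0.0425171 = 8.20919 m along the plane.

h_p = 8.209 m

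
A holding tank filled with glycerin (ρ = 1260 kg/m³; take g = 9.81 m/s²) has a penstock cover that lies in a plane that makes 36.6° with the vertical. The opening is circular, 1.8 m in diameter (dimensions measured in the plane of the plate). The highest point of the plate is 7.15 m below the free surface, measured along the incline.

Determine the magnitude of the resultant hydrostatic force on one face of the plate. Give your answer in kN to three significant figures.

γ = ρg = 1260 × 9.81 / 1000 = 12.3606 kN/m³.
The plate makes 36.6° with the vertical, i.e. θ = 90° − 36.6° = 53.4° to the horizontal. Measuring y along the incline from the free-surface line, vertical depth h = y·sinθ with sinθ = 0.802817.
The centroid is at the centre, 0.9 m below the top of the plate, so y_c = 7.15 + 0.9 = 8.05 m and h_c = 8.05 × 0.802817 = 6.46268 m.
A = π(0.9)² = 2.54469 m².
Resultant F = γ·h_c·A = 12.3606 × 6.46268 × 2.54469 = 203.276 kN.

F ≈ 203 kN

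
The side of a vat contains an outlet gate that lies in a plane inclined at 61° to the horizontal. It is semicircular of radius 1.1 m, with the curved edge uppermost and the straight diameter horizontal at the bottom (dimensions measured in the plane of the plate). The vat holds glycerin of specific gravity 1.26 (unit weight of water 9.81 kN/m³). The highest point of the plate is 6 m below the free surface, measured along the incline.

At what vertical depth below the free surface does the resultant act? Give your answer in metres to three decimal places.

γ = 1.26 × 9.81 = 12.3606 kN/m³.
Let θ = 61° be the plate's angle to the horizontal; measure y along the incline from where the plane meets the free surface. Vertical depth h = y·sinθ with sinθ = 0.874620.
The centroid lies 4r/(3π) = 0.466854 m above the diameter, so r − 4r/(3π) = 1.1 − 0.466854 = 0.633146 m below the topmost point, so y_c = 6 + 0.633146 = 6.63315 m and h_c = 6.63315 × 0.874620 = 5.80149 m.
A = πr²/2 = π × 1.1²/2 = 1.90066 m².
Resultant F = γ·h_c·A = 12.3606 × 5.80149 × 1.90066 = 136.296 kN.
I_c = (π/8 − 8/(9π))·r⁴ = 0.109757 × 1.1⁴ = 0.160695 m⁴.
Centre of pressure: y_p = y_c + I_c/(y_c·A) = 6.63315 + 0.160695/(6.63315 × 1.90066) = 6.63315 + 0.0127461 = 6.6459 m along the plane.
Vertically, h_p = y_p·sinθ = 6.6459 × 0.874620 = 5.81264 m.

h_p = 5.813 m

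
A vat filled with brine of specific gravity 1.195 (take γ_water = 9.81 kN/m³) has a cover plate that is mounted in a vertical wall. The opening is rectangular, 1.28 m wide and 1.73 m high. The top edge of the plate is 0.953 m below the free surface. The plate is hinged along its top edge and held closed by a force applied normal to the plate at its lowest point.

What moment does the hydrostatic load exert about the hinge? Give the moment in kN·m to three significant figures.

γ = 1.195 × 9.81 = 11.72295 kN/m³.
The centroid lies 1.73/2 = 0.865 m below the top edge, so the centroid depth is h_c = 0.953 + 0.865 = 1.818 m.
A = 1.28 × 1.73 = 2.2144 m².
Resultant F = γ·h_c·A = 11.72295 × 1.818 × 2.2144 = 47.194 kN.
I_c = b·h³/12 = 1.28 × 1.73³/12 = 0.55229 m⁴.
Centre of pressure: y_p = y_c + I_c/(y_c·A) = 1.818 + 0.55229/(1.818 × 2.2144) = 1.818 + 0.137188 = 1.95519 m along the plane.
The resultant acts 0.865 + 0.137188 = 1.00219 m (along the plate) below the hinge at the top edge, so the moment about the hinge is M = F × 1.00219 = 47.194 × 1.00219 = 47.2974 kN·m.

M ≈ 47.3 kN·m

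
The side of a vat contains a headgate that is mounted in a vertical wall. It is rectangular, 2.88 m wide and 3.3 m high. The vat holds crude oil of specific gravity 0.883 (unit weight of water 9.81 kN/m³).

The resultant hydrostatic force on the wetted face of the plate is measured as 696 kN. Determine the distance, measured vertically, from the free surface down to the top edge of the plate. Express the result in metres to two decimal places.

d_top ≈ 6.80 m

γ = 0.883 × 9.81 = 8.66223 kN/m³.
A = 2.88 × 3.3 = 9.504 m².
From F = γ·h_c·A, the centroid depth is h_c = 696/(8.66223 × 9.504) = 8.45421 m.
The centroid lies 3.3/2 = 1.65 m below the top edge, so the top edge sits at h_top = 8.45421 − 1.65 = 6.80421 m below the surface.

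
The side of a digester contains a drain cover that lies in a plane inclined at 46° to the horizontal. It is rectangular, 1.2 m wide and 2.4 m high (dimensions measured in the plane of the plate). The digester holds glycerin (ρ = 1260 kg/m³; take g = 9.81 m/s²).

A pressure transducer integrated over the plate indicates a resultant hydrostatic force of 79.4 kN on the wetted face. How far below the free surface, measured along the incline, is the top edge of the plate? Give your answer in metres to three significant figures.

γ = ρg = 1260 × 9.81 / 1000 = 12.3606 kN/m³.
A = 1.2 × 2.4 = 2.88 m².
From F = γ·h_c·A, the centroid depth is h_c = 79.4/(12.3606 × 2.88) = 2.23043 m.
Let θ = 46° be the plate's angle to the horizontal; measure y along the incline from where the plane meets the free surface. Vertical depth h = y·sinθ with sinθ = 0.719340.
Along the incline, y_c = h_c/sinθ = 2.23043/0.719340 = 3.10066 m.
The centroid lies 2.4/2 = 1.2 m below the top edge, so the top edge sits at y_top = 3.10066 − 1.2 = 1.90066 m along the incline.

y_top ≈ 1.90 m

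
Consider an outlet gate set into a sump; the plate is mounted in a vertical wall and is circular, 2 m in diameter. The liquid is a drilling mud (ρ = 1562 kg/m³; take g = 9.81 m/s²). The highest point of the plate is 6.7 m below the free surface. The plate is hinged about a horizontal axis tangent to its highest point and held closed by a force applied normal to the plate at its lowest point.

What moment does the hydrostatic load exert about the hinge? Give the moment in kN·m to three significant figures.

M ≈ 383 kN·m

γ = ρg = 1562 × 9.81 / 1000 = 15.32322 kN/m³.
The centroid is at the centre, 1 m below the top of the plate, so the centroid depth is h_c = 6.7 + 1 = 7.7 m.
A = π(1)² = 3.14159 m².
Resultant F = γ·h_c·A = 15.32322 × 7.7 × 3.14159 = 370.672 kN.
I_c = πr⁴/4 = π × 1⁴/4 = 0.785398 m⁴.
Centre of pressure: y_p = y_c + I_c/(y_c·A) = 7.7 + 0.785398/(7.7 × 3.14159) = 7.7 + 0.0324676 = 7.73247 m along the plane.
The resultant acts 1 + 0.0324676 = 1.03247 m (along the plate) below the hinge at the top edge, so the moment about the hinge is M = F × 1.03247 = 370.672 × 1.03247 = 382.708 kN·m.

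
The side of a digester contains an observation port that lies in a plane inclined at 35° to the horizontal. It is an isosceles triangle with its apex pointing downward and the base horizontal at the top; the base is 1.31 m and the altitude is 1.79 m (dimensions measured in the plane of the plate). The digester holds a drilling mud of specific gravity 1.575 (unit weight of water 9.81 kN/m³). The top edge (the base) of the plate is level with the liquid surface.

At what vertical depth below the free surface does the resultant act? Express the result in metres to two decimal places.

h_p = 0.51 m

γ = 1.575 × 9.81 = 15.45075 kN/m³.
Let θ = 35° be the plate's angle to the horizontal; measure y along the incline from where the plane meets the free surface. Vertical depth h = y·sinθ with sinθ = 0.573576.
With the apex down, the centroid sits h/3 = 1.79/3 = 0.596667 m below the base (the top edge), so y_c = 0.596667 m and h_c = 0.596667 × 0.573576 = 0.342234 m.
A = ½ × 1.31 × 1.79 = 1.17245 m².
Resultant F = γ·h_c·A = 15.45075 × 0.342234 × 1.17245 = 6.19965 kN.
I_c = b·h³/36 = 1.31 × 1.79³/36 = 0.208703 m⁴.
Centre of pressure: y_p = y_c + I_c/(y_c·A) = 0.596667 + 0.208703/(0.596667 × 1.17245) = 0.596667 + 0.298334 = 0.895001 m along the plane.
Vertically, h_p = y_p·sinθ = 0.895001 × 0.573576 = 0.513351 m.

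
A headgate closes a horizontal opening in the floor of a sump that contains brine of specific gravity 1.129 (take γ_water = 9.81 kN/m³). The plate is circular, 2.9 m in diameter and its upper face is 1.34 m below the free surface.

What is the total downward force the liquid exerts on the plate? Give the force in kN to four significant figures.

F ≈ 98.03 kN

γ = 1.129 × 9.81 = 11.07549 kN/m³.
The plate is horizontal, so pressure is uniform at p = γ·h = 11.07549 × 1.34 = 14.8412 kN/m².
A = π(1.45)² = 6.6052 m².
F = p·A = 14.8412 × 6.6052 = 98.0291 kN.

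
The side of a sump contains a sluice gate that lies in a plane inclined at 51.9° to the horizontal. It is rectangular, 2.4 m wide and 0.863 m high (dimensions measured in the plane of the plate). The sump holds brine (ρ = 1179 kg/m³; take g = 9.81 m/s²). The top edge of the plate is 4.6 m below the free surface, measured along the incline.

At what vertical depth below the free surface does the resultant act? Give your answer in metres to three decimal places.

h_p = 3.969 m

γ = ρg = 1179 × 9.81 / 1000 = 11.56599 kN/m³.
Let θ = 51.9° be the plate's angle to the horizontal; measure y along the incline from where the plane meets the free surface. Vertical depth h = y·sinθ with sinθ = 0.786935.
The centroid lies 0.863/2 = 0.4315 m below the top edge, so y_c = 4.6 + 0.4315 = 5.0315 m and h_c = 5.0315 × 0.786935 = 3.95946 m.
A = 2.4 × 0.863 = 2.0712 m².
Resultant F = γ·h_c·A = 11.56599 × 3.95946 × 2.0712 = 94.8508 kN.
I_c = b·h³/12 = 2.4 × 0.863³/12 = 0.128547 m⁴.
Centre of pressure: y_p = y_c + I_c/(y_c·A) = 5.0315 + 0.128547/(5.0315 × 2.0712) = 5.0315 + 0.0123351 = 5.04384 m along the plane.
Vertically, h_p = y_p·sinθ = 5.04384 × 0.786935 = 3.96917 m.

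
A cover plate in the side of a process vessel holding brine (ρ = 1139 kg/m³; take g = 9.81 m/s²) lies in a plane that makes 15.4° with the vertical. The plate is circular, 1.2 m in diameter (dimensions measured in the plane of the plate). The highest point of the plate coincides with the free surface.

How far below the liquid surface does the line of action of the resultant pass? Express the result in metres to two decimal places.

h_p = 0.72 m

γ = ρg = 1139 × 9.81 / 1000 = 11.17359 kN/m³.
The plate makes 15.4° with the vertical, i.e. θ = 90° − 15.4° = 74.6° to the horizontal. Measuring y along the incline from the free-surface line, vertical depth h = y·sinθ with sinθ = 0.964095.
The centroid is at the centre, 0.6 m below the top of the plate, so y_c = 0.6 m and h_c = 0.6 × 0.964095 = 0.578457 m.
A = π(0.6)² = 1.13097 m².
Resultant F = γ·h_c·A = 11.17359 × 0.578457 × 1.13097 = 7.30996 kN.
I_c = πr⁴/4 = π × 0.6⁴/4 = 0.101788 m⁴.
Centre of pressure: y_p = y_c + I_c/(y_c·A) = 0.6 + 0.101788/(0.6 × 1.13097) = 0.6 + 0.150001 = 0.750001 m along the plane.
Vertically, h_p = y_p·sinθ = 0.750001 × 0.964095 = 0.723072 m.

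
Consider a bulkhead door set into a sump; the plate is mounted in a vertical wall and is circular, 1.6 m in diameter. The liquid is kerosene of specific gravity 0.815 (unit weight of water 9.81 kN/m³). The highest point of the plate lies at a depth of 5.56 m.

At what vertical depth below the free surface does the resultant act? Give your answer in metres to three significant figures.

h_p = 6.39 m

γ = 0.815 × 9.81 = 7.99515 kN/m³.
The centroid is at the centre, 0.8 m below the top of the plate, so the centroid depth is h_c = 5.56 + 0.8 = 6.36 m.
A = π(0.8)² = 2.01062 m².
Resultant F = γ·h_c·A = 7.99515 × 6.36 × 2.01062 = 102.238 kN.
I_c = πr⁴/4 = π × 0.8⁴/4 = 0.321699 m⁴.
Centre of pressure: y_p = y_c + I_c/(y_c·A) = 6.36 + 0.321699/(6.36 × 2.01062) = 6.36 + 0.0251572 = 6.38516 m along the plane.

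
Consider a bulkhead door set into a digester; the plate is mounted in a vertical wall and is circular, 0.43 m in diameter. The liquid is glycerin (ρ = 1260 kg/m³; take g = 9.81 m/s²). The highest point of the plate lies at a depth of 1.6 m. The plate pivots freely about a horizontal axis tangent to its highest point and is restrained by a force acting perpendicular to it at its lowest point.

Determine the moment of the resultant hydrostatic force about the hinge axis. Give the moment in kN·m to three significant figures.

γ = ρg = 1260 × 9.81 / 1000 = 12.3606 kN/m³.
The centroid is at the centre, 0.215 m below the top of the plate, so the centroid depth is h_c = 1.6 + 0.215 = 1.815 m.
A = π(0.215)² = 0.14522 m².
Resultant F = γ·h_c·A = 12.3606 × 1.815 × 0.14522 = 3.25794 kN.
I_c = πr⁴/4 = π × 0.215⁴/4 = 0.0016782 m⁴.
Centre of pressure: y_p = y_c + I_c/(y_c·A) = 1.815 + 0.0016782/(1.815 × 0.14522) = 1.815 + 0.00636709 = 1.82137 m along the plane.
The resultant acts 0.215 + 0.00636709 = 0.221367 m (along the plate) below the hinge at the top edge, so the moment about the hinge is M = F × 0.221367 = 3.25794 × 0.221367 = 0.7212 kN·m.

M ≈ 0.721 kN·m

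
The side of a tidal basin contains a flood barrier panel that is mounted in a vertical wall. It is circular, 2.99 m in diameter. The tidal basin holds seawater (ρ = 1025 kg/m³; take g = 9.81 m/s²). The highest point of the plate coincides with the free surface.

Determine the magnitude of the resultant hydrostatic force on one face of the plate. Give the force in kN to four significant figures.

F ≈ 105.6 kN

γ = ρg = 1025 × 9.81 / 1000 = 10.05525 kN/m³.
The centroid is at the centre, 1.495 m below the top of the plate, so the centroid depth is h_c = 1.495 m.
A = π(1.495)² = 7.02154 m².
Resultant F = γ·h_c·A = 10.05525 × 1.495 × 7.02154 = 105.552 kN.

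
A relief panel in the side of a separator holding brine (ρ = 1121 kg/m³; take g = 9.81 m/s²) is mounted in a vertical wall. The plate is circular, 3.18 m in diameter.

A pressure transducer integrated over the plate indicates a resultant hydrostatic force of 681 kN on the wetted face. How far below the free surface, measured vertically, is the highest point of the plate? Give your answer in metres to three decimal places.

d_top ≈ 6.207 m

γ = ρg = 1121 × 9.81 / 1000 = 10.99701 kN/m³.
A = π(1.59)² = 7.94226 m².
From F = γ·h_c·A, the centroid depth is h_c = 681/(10.99701 × 7.94226) = 7.79702 m.
The centroid is at the centre, 1.59 m below the top of the plate, so the highest point sits at h_top = 7.79702 − 1.59 = 6.20702 m below the surface.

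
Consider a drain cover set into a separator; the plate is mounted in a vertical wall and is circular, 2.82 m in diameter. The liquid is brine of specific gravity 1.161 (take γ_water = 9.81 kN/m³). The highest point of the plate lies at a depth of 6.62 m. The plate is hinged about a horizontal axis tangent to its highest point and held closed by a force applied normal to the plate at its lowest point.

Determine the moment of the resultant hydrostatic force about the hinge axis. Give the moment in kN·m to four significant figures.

γ = 1.161 × 9.81 = 11.38941 kN/m³.
The centroid is at the centre, 1.41 m below the top of the plate, so the centroid depth is h_c = 6.62 + 1.41 = 8.03 m.
A = π(1.41)² = 6.2458 m².
Resultant F = γ·h_c·A = 11.38941 × 8.03 × 6.2458 = 571.222 kN.
I_c = πr⁴/4 = π × 1.41⁴/4 = 3.10432 m⁴.
Centre of pressure: y_p = y_c + I_c/(y_c·A) = 8.03 + 3.10432/(8.03 × 6.2458) = 8.03 + 0.061896 = 8.0919 m along the plane.
The resultant acts 1.41 + 0.061896 = 1.4719 m (along the plate) below the hinge at the top edge, so the moment about the hinge is M = F × 1.4719 = 571.222 × 1.4719 = 840.782 kN·m.

M ≈ 840.8 kN·m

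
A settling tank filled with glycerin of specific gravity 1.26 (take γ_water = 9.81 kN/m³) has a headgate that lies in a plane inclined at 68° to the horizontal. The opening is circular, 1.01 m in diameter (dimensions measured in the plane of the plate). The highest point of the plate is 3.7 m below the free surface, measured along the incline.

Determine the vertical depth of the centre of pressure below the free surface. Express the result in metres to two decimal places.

γ = 1.26 × 9.81 = 12.3606 kN/m³.
Let θ = 68° be the plate's angle to the horizontal; measure y along the incline from where the plane meets the free surface. Vertical depth h = y·sinθ with sinθ = 0.927184.
The centroid is at the centre, 0.505 m below the top of the plate, so y_c = 3.7 + 0.505 = 4.205 m and h_c = 4.205 × 0.927184 = 3.89881 m.
A = π(0.505)² = 0.801185 m².
Resultant F = γ·h_c·A = 12.3606 × 3.89881 × 0.801185 = 38.6104 kN.
I_c = πr⁴/4 = π × 0.505⁴/4 = 0.0510805 m⁴.
Centre of pressure: y_p = y_c + I_c/(y_c·A) = 4.205 + 0.0510805/(4.205 × 0.801185) = 4.205 + 0.015162 = 4.22016 m along the plane.
Vertically, h_p = y_p·sinθ = 4.22016 × 0.927184 = 3.91286 m.

h_p = 3.91 m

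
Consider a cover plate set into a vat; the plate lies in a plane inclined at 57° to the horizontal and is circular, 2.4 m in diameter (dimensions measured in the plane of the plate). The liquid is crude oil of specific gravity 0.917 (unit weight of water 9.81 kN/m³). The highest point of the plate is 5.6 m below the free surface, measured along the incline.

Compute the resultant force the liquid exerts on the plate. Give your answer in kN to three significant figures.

F ≈ 232 kN

γ = 0.917 × 9.81 = 8.99577 kN/m³.
Let θ = 57° be the plate's angle to the horizontal; measure y along the incline from where the plane meets the free surface. Vertical depth h = y·sinθ with sinθ = 0.838671.
The centroid is at the centre, 1.2 m below the top of the plate, so y_c = 5.6 + 1.2 = 6.8 m and h_c = 6.8 × 0.838671 = 5.70296 m.
A = π(1.2)² = 4.52389 m².
Resultant F = γ·h_c·A = 8.99577 × 5.70296 × 4.52389 = 232.087 kN.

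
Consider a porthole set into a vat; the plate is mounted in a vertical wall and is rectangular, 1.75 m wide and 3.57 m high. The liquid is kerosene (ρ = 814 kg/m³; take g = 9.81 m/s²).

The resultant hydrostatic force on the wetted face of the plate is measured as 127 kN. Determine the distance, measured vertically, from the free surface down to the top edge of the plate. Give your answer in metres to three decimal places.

γ = ρg = 814 × 9.81 / 1000 = 7.98534 kN/m³.
A = 1.75 × 3.57 = 6.2475 m².
From F = γ·h_c·A, the centroid depth is h_c = 127/(7.98534 × 6.2475) = 2.54568 m.
The centroid lies 3.57/2 = 1.785 m below the top edge, so the top edge sits at h_top = 2.54568 − 1.785 = 0.76068 m below the surface.

d_top ≈ 0.761 m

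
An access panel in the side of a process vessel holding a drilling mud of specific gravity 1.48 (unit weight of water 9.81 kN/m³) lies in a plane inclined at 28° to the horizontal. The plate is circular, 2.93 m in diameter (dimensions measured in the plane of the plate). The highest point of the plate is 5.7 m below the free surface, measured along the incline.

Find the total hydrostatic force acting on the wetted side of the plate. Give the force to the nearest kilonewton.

F ≈ 329 kN

γ = 1.48 × 9.81 = 14.5188 kN/m³.
Let θ = 28° be the plate's angle to the horizontal; measure y along the incline from where the plane meets the free surface. Vertical depth h = y·sinθ with sinθ = 0.469472.
The centroid is at the centre, 1.465 m below the top of the plate, so y_c = 5.7 + 1.465 = 7.165 m and h_c = 7.165 × 0.469472 = 3.36377 m.
A = π(1.465)² = 6.74256 m².
Resultant F = γ·h_c·A = 14.5188 × 3.36377 × 6.74256 = 329.292 kN.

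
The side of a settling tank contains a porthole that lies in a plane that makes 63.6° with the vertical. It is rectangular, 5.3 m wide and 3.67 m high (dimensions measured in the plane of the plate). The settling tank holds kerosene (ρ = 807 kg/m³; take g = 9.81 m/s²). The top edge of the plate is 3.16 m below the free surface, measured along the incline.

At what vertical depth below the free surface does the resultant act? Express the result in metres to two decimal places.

h_p = 2.32 m

γ = ρg = 807 × 9.81 / 1000 = 7.91667 kN/m³.
The plate makes 63.6° with the vertical, i.e. θ = 90° − 63.6° = 26.4° to the horizontal. Measuring y along the incline from the free-surface line, vertical depth h = y·sinθ with sinθ = 0.444635.
The centroid lies 3.67/2 = 1.835 m below the top edge, so y_c = 3.16 + 1.835 = 4.995 m and h_c = 4.995 × 0.444635 = 2.22095 m.
A = 5.3 × 3.67 = 19.451 m².
Resultant F = γ·h_c·A = 7.91667 × 2.22095 × 19.451 = 341.998 kN.
I_c = b·h³/12 = 5.3 × 3.67³/12 = 21.832 m⁴.
Centre of pressure: y_p = y_c + I_c/(y_c·A) = 4.995 + 21.832/(4.995 × 19.451) = 4.995 + 0.224707 = 5.21971 m along the plane.
Vertically, h_p = y_p·sinθ = 5.21971 × 0.444635 = 2.32087 m.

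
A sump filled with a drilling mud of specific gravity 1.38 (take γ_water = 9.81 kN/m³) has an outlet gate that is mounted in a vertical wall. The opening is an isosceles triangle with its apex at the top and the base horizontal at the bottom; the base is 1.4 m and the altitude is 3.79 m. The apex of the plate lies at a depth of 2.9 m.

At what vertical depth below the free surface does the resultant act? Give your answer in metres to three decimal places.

γ = 1.38 × 9.81 = 13.5378 kN/m³.
With the apex up, the centroid sits 2h/3 = 2 × 3.79/3 = 2.52667 m below the apex, so the centroid depth is h_c = 2.9 + 2.52667 = 5.42667 m.
A = ½ × 1.4 × 3.79 = 2.653 m².
Resultant F = γ·h_c·A = 13.5378 × 5.42667 × 2.653 = 194.903 kN.
I_c = b·h³/36 = 1.4 × 3.79³/36 = 2.11711 m⁴.
Centre of pressure: y_p = y_c + I_c/(y_c·A) = 5.42667 + 2.11711/(5.42667 × 2.653) = 5.42667 + 0.147053 = 5.57372 m along the plane.

h_p = 5.574 m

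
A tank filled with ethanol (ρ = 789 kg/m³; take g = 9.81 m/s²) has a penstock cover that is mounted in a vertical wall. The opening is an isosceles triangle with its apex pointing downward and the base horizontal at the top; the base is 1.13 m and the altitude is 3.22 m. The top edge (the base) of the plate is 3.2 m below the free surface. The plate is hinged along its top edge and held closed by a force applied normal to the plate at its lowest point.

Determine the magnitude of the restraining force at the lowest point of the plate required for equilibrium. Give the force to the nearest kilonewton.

γ = ρg = 789 × 9.81 / 1000 = 7.74009 kN/m³.
With the apex down, the centroid sits h/3 = 3.22/3 = 1.07333 m below the base (the top edge), so the centroid depth is h_c = 3.2 + 1.07333 = 4.27333 m.
A = ½ × 1.13 × 3.22 = 1.8193 m².
Resultant F = γ·h_c·A = 7.74009 × 4.27333 × 1.8193 = 60.1751 kN.
I_c = b·h³/36 = 1.13 × 3.22³/36 = 1.04796 m⁴.
Centre of pressure: y_p = y_c + I_c/(y_c·A) = 4.27333 + 1.04796/(4.27333 × 1.8193) = 4.27333 + 0.134795 = 4.40813 m along the plane.
The resultant acts 1.07333 + 0.134795 = 1.20812 m (along the plate) below the hinge at the top edge, so the moment about the hinge is M = F × 1.20812 = 60.1751 × 1.20812 = 72.6987 kN·m.
A normal force at the bottom, 3.22 m from the hinge, must supply this moment: P = 72.6987/3.22 = 22.5772 kN.

P ≈ 23 kN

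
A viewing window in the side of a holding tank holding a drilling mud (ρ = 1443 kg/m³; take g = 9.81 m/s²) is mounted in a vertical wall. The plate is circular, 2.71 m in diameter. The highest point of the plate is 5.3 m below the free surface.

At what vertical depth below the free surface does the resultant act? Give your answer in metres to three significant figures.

h_p = 6.72 m

γ = ρg = 1443 × 9.81 / 1000 = 14.15583 kN/m³.
The centroid is at the centre, 1.355 m below the top of the plate, so the centroid depth is h_c = 5.3 + 1.355 = 6.655 m.
A = π(1.355)² = 5.76804 m².
Resultant F = γ·h_c·A = 14.15583 × 6.655 × 5.76804 = 543.39 kN.
I_c = πr⁴/4 = π × 1.355⁴/4 = 2.64757 m⁴.
Centre of pressure: y_p = y_c + I_c/(y_c·A) = 6.655 + 2.64757/(6.655 × 5.76804) = 6.655 + 0.0689717 = 6.72397 m along the plane.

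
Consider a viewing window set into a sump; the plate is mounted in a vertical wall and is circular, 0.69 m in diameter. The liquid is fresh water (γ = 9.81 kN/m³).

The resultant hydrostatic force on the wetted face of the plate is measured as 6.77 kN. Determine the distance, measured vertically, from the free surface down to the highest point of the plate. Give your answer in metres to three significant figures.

d_top ≈ 1.50 m

γ = 9.81 kN/m³.
A = π(0.345)² = 0.373928 m².
From F = γ·h_c·A, the centroid depth is h_c = 6.77/(9.81 × 0.373928) = 1.84557 m.
The centroid is at the centre, 0.345 m below the top of the plate, so the highest point sits at h_top = 1.84557 − 0.345 = 1.50057 m below the surface.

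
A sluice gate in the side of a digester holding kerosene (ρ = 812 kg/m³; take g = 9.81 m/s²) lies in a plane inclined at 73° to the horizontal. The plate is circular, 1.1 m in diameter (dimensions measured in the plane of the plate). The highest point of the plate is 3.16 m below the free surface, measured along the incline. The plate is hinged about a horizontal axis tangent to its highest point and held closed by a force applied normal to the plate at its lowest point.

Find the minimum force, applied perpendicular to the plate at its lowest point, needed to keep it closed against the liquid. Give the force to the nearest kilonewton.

γ = ρg = 812 × 9.81 / 1000 = 7.96572 kN/m³.
Let θ = 73° be the plate's angle to the horizontal; measure y along the incline from where the plane meets the free surface. Vertical depth h = y·sinθ with sinθ = 0.956305.
The centroid is at the centre, 0.55 m below the top of the plate, so y_c = 3.16 + 0.55 = 3.71 m and h_c = 3.71 × 0.956305 = 3.54789 m.
A = π(0.55)² = 0.950332 m².
Resultant F = γ·h_c·A = 7.96572 × 3.54789 × 0.950332 = 26.8578 kN.
I_c = πr⁴/4 = π × 0.55⁴/4 = 0.0718688 m⁴.
Centre of pressure: y_p = y_c + I_c/(y_c·A) = 3.71 + 0.0718688/(3.71 × 0.950332) = 3.71 + 0.0203841 = 3.73038 m along the plane.
The resultant acts 0.55 + 0.0203841 = 0.570384 m (along the plate) below the hinge at the top edge, so the moment about the hinge is M = F × 0.570384 = 26.8578 × 0.570384 = 15.3193 kN·m.
A normal force at the bottom, 1.1 m from the hinge, must supply this moment: P = 15.3193/1.1 = 13.9266 kN.

P ≈ 14 kN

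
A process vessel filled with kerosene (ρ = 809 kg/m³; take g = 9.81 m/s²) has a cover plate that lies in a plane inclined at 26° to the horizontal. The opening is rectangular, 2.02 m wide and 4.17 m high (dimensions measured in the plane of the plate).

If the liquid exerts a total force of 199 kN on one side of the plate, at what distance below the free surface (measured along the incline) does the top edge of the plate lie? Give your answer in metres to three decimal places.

γ = ρg = 809 × 9.81 / 1000 = 7.93629 kN/m³.
A = 2.02 × 4.17 = 8.4234 m².
From F = γ·h_c·A, the centroid depth is h_c = 199/(7.93629 × 8.4234) = 2.97679 m.
Let θ = 26° be the plate's angle to the horizontal; measure y along the incline from where the plane meets the free surface. Vertical depth h = y·sinθ with sinθ = 0.438371.
Along the incline, y_c = h_c/sinθ = 2.97679/0.438371 = 6.79057 m.
The centroid lies 4.17/2 = 2.085 m below the top edge, so the top edge sits at y_top = 6.79057 − 2.085 = 4.70557 m along the incline.

y_top ≈ 4.706 m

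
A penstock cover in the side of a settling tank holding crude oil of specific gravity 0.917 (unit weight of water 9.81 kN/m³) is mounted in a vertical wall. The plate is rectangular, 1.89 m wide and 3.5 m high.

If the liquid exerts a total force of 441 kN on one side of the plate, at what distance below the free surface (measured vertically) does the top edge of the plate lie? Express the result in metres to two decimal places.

d_top ≈ 5.66 m

γ = 0.917 × 9.81 = 8.99577 kN/m³.
A = 1.89 × 3.5 = 6.615 m².
From F = γ·h_c·A, the centroid depth is h_c = 441/(8.99577 × 6.615) = 7.41089 m.
The centroid lies 3.5/2 = 1.75 m below the top edge, so the top edge sits at h_top = 7.41089 − 1.75 = 5.66089 m below the surface.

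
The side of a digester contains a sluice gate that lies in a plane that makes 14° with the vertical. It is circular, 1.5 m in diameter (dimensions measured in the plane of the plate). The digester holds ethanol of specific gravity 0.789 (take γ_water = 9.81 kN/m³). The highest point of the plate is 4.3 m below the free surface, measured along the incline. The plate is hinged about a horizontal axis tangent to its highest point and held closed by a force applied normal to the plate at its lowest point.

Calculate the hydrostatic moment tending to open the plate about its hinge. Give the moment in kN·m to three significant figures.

γ = 0.789 × 9.81 = 7.74009 kN/m³.
The plate makes 14° with the vertical, i.e. θ = 90° − 14° = 76° to the horizontal. Measuring y along the incline from the free-surface line, vertical depth h = y·sinθ with sinθ = 0.970296.
The centroid is at the centre, 0.75 m below the top of the plate, so y_c = 4.3 + 0.75 = 5.05 m and h_c = 5.05 × 0.970296 = 4.89999 m.
A = π(0.75)² = 1.76715 m².
Resultant F = γ·h_c·A = 7.74009 × 4.89999 × 1.76715 = 67.0216 kN.
I_c = πr⁴/4 = π × 0.75⁴/4 = 0.248505 m⁴.
Centre of pressure: y_p = y_c + I_c/(y_c·A) = 5.05 + 0.248505/(5.05 × 1.76715) = 5.05 + 0.0278465 = 5.07785 m along the plane.
The resultant acts 0.75 + 0.0278465 = 0.777846 m (along the plate) below the hinge at the top edge, so the moment about the hinge is M = F × 0.777846 = 67.0216 × 0.777846 = 52.1325 kN·m.

M ≈ 52.1 kN·m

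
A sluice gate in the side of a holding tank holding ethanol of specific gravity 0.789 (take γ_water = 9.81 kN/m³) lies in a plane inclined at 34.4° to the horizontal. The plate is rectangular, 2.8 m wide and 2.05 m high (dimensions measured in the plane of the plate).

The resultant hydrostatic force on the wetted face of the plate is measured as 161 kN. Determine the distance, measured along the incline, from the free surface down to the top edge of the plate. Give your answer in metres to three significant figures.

γ = 0.789 × 9.81 = 7.74009 kN/m³.
A = 2.8 × 2.05 = 5.74 m².
From F = γ·h_c·A, the centroid depth is h_c = 161/(7.74009 × 5.74) = 3.62383 m.
Let θ = 34.4° be the plate's angle to the horizontal; measure y along the incline from where the plane meets the free surface. Vertical depth h = y·sinθ with sinθ = 0.564967.
Along the incline, y_c = h_c/sinθ = 3.62383/0.564967 = 6.41423 m.
The centroid lies 2.05/2 = 1.025 m below the top edge, so the top edge sits at y_top = 6.41423 − 1.025 = 5.38923 m along the incline.

y_top ≈ 5.39 m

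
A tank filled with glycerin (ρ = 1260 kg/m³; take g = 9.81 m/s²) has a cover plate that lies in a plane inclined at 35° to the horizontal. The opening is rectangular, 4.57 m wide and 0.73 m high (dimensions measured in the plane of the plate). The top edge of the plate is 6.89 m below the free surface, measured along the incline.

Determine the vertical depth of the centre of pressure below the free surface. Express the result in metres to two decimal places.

γ = ρg = 1260 × 9.81 / 1000 = 12.3606 kN/m³.
Let θ = 35° be the plate's angle to the horizontal; measure y along the incline from where the plane meets the free surface. Vertical depth h = y·sinθ with sinθ = 0.573576.
The centroid lies 0.73/2 = 0.365 m below the top edge, so y_c = 6.89 + 0.365 = 7.255 m and h_c = 7.255 × 0.573576 = 4.16129 m.
A = 4.57 × 0.73 = 3.3361 m².
Resultant F = γ·h_c·A = 12.3606 × 4.16129 × 3.3361 = 171.596 kN.
I_c = b·h³/12 = 4.57 × 0.73³/12 = 0.148151 m⁴.
Centre of pressure: y_p = y_c + I_c/(y_c·A) = 7.255 + 0.148151/(7.255 × 3.3361) = 7.255 + 0.00612108 = 7.26112 m along the plane.
Vertically, h_p = y_p·sinθ = 7.26112 × 0.573576 = 4.1648 m.

h_p = 4.16 m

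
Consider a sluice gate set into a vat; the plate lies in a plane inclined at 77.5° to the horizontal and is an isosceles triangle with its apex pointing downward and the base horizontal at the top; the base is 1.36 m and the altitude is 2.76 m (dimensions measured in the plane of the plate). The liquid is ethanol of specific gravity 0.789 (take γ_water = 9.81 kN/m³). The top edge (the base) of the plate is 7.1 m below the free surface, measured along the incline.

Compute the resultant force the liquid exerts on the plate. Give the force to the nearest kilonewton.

F ≈ 114 kN

γ = 0.789 × 9.81 = 7.74009 kN/m³.
Let θ = 77.5° be the plate's angle to the horizontal; measure y along the incline from where the plane meets the free surface. Vertical depth h = y·sinθ with sinθ = 0.976296.
With the apex down, the centroid sits h/3 = 2.76/3 = 0.92 m below the base (the top edge), so y_c = 7.1 + 0.92 = 8.02 m and h_c = 8.02 × 0.976296 = 7.82989 m.
A = ½ × 1.36 × 2.76 = 1.8768 m².
Resultant F = γ·h_c·A = 7.74009 × 7.82989 × 1.8768 = 113.742 kN.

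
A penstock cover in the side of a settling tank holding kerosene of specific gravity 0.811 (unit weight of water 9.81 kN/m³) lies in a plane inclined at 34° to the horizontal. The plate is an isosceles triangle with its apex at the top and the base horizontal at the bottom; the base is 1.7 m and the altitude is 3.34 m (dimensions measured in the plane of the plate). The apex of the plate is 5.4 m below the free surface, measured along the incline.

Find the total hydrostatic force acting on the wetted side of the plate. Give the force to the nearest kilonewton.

F ≈ 96 kN

γ = 0.811 × 9.81 = 7.95591 kN/m³.
Let θ = 34° be the plate's angle to the horizontal; measure y along the incline from where the plane meets the free surface. Vertical depth h = y·sinθ with sinθ = 0.559193.
With the apex up, the centroid sits 2h/3 = 2 × 3.34/3 = 2.22667 m below the apex, so y_c = 5.4 + 2.22667 = 7.62667 m and h_c = 7.62667 × 0.559193 = 4.26478 m.
A = ½ × 1.7 × 3.34 = 2.839 m².
Resultant F = γ·h_c·A = 7.95591 × 4.26478 × 2.839 = 96.3279 kN.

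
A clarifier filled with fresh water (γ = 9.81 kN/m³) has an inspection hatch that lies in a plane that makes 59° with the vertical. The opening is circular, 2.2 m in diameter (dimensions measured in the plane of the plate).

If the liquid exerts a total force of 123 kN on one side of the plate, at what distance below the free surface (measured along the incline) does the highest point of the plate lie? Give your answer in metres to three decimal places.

γ = 9.81 kN/m³.
A = π(1.1)² = 3.80133 m².
From F = γ·h_c·A, the centroid depth is h_c = 123/(9.81 × 3.80133) = 3.29838 m.
The plate makes 59° with the vertical, i.e. θ = 90° − 59° = 31° to the horizontal. Measuring y along the incline from the free-surface line, vertical depth h = y·sinθ with sinθ = 0.515038.
Along the incline, y_c = h_c/sinθ = 3.29838/0.515038 = 6.40415 m.
The centroid is at the centre, 1.1 m below the top of the plate, so the highest point sits at y_top = 6.40415 − 1.1 = 5.30415 m along the incline.

y_top ≈ 5.304 m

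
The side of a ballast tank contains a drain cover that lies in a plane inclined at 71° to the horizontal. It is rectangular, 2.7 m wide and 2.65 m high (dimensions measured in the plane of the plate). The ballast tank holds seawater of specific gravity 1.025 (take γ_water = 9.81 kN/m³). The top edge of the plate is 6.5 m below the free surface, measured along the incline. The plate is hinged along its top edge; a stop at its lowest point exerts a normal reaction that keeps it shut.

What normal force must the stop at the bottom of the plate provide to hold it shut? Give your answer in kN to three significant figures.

P ≈ 281 kN

γ = 1.025 × 9.81 = 10.05525 kN/m³.
Let θ = 71° be the plate's angle to the horizontal; measure y along the incline from where the plane meets the free surface. Vertical depth h = y·sinθ with sinθ = 0.945519.
The centroid lies 2.65/2 = 1.325 m below the top edge, so y_c = 6.5 + 1.325 = 7.825 m and h_c = 7.825 × 0.945519 = 7.39869 m.
A = 2.7 × 2.65 = 7.155 m².
Resultant F = γ·h_c·A = 10.05525 × 7.39869 × 7.155 = 532.301 kN.
I_c = b·h³/12 = 2.7 × 2.65³/12 = 4.18717 m⁴.
Centre of pressure: y_p = y_c + I_c/(y_c·A) = 7.825 + 4.18717/(7.825 × 7.155) = 7.825 + 0.0747871 = 7.89979 m along the plane.
The resultant acts 1.325 + 0.0747871 = 1.39979 m (along the plate) below the hinge at the top edge, so the moment about the hinge is M = F × 1.39979 = 532.301 × 1.39979 = 745.11 kN·m.
A normal force at the bottom, 2.65 m from the hinge, must supply this moment: P = 745.11/2.65 = 281.174 kN.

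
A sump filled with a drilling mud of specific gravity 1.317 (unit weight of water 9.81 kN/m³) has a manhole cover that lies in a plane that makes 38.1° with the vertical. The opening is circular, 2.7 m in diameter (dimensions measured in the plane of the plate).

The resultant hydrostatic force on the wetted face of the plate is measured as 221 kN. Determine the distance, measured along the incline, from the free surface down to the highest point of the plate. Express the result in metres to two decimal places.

γ = 1.317 × 9.81 = 12.91977 kN/m³.
A = π(1.35)² = 5.72555 m².
From F = γ·h_c·A, the centroid depth is h_c = 221/(12.91977 × 5.72555) = 2.98759 m.
The plate makes 38.1° with the vertical, i.e. θ = 90° − 38.1° = 51.9° to the horizontal. Measuring y along the incline from the free-surface line, vertical depth h = y·sinθ with sinθ = 0.786935.
Along the incline, y_c = h_c/sinθ = 2.98759/0.786935 = 3.79649 m.
The centroid is at the centre, 1.35 m below the top of the plate, so the highest point sits at y_top = 3.79649 − 1.35 = 2.44649 m along the incline.

y_top ≈ 2.45 m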